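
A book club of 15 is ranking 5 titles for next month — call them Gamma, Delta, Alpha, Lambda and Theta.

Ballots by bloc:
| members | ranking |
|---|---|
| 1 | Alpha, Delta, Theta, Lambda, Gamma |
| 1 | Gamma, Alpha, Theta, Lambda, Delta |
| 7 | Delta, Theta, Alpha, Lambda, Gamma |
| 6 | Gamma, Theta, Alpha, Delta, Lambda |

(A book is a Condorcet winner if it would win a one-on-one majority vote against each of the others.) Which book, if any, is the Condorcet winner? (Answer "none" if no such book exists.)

none

Head-to-head results (15 members):
Gamma vs Delta: Gamma preferred on 1+6 = 7 ballots; Delta wins 8–7.
Gamma vs Alpha: 1+6 = 7 for Gamma, 8 for Alpha — Alpha by 8–7.
Gamma vs Lambda: 1+6 = 7 for Gamma, 8 for Lambda — Lambda by 8–7.
Gamma vs Theta: Gamma preferred on 1+6 = 7 ballots; Theta wins 8–7.
Delta vs Alpha: 7 to 8, Alpha.
Delta vs Lambda: Delta is ranked higher on 1+7+6 = 14 ballots, Lambda on 1. Delta wins 14–1.
Delta vs Theta: Delta preferred on 1+7 = 8 ballots; Delta wins 8–7.
Alpha vs Lambda: 1+1+7+6 = 15 for Alpha, 0 for Lambda — Alpha by 15–0.
Alpha vs Theta: Alpha is ranked higher on 1+1 = 2 ballots, Theta on 13. Theta wins 13–2.
Lambda vs Theta: 0 to 15, Theta.
No book is unbeaten: Gamma loses to Delta; Delta loses to Alpha; Alpha loses to Theta; Lambda loses to Delta; Theta loses to Delta. In particular Delta → Theta → Alpha → Delta is a majority cycle — no Condorcet winner exists.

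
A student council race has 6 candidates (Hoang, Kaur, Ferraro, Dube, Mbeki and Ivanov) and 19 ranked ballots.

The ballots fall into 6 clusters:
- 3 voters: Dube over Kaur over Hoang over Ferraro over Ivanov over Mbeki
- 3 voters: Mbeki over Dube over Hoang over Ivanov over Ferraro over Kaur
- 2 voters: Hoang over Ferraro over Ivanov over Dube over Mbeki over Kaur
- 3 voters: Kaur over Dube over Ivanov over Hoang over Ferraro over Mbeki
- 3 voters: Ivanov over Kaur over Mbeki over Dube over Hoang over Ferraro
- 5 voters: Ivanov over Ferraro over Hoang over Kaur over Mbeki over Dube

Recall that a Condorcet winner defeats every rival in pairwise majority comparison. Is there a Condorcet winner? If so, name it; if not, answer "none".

Ivanov

Head-to-head results (19 voters):
Hoang vs Kaur: Hoang, 10–9.
Hoang–Ferraro: Hoang 14–5.
Hoang vs Dube: Dube wins 12–7.
Hoang vs Mbeki: Hoang wins 13–6.
Hoang vs Ivanov: Ivanov, 11–8.
Kaur–Ferraro: Ferraro 10–9.
Kaur vs Dube: Kaur wins 11–8.
Kaur vs Mbeki: Kaur wins 14–5.
Kaur vs Ivanov: Ivanov, 13–6.
Ferraro vs Dube: Dube wins 12–7.
Ferraro–Mbeki: Ferraro 13–6.
Ferraro–Ivanov: Ivanov 14–5.
Dube–Mbeki: Mbeki 11–8.
Dube vs Ivanov: Ivanov wins 10–9.
Mbeki vs Ivanov: Ivanov, 16–3.
Ivanov beats each of Hoang, Kaur, Ferraro, Dube, Mbeki — Ivanov is the Condorcet winner.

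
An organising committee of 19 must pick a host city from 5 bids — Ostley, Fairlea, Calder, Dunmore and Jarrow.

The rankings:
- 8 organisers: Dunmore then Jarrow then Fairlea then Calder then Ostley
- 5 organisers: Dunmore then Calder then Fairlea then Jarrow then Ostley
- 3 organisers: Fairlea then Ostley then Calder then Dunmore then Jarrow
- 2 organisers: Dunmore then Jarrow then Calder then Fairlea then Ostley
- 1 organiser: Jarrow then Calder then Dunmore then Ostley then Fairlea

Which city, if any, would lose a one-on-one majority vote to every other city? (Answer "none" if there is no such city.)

Ostley

Pairwise majorities:
Ostley vs Fairlea: Ostley preferred on 1 ballot; Fairlea wins 18–1.
Ostley vs Calder: 3 to 16, Calder.
Ostley–Dunmore: Dunmore 16–3.
Ostley vs Jarrow: 3 for Ostley, 16 for Jarrow — Jarrow by 16–3.
Fairlea vs Calder: 8+3 = 11 for Fairlea, 8 for Calder — Fairlea by 11–8.
Fairlea vs Dunmore: Fairlea is ranked higher on 3 ballots, Dunmore on 16. Dunmore wins 16–3.
Fairlea vs Jarrow: 5+3 = 8 for Fairlea, 11 for Jarrow — Jarrow by 11–8.
Calder vs Dunmore: 4 to 15, Dunmore.
Calder vs Jarrow: Calder is ranked higher on 5+3 = 8 ballots, Jarrow on 11. Jarrow wins 11–8.
Dunmore vs Jarrow: 18 to 1, Dunmore.
Only Ostley has no wins; Ostley is the Condorcet loser.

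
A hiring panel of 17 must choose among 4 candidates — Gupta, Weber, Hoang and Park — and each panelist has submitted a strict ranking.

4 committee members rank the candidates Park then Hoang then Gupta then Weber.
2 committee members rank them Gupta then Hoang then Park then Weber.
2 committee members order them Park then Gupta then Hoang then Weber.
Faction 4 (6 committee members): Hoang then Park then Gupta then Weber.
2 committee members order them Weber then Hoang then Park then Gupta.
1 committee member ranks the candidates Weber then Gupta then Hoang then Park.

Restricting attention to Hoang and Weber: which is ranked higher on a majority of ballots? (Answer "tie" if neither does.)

Ballots ranking Hoang above Weber: 4 + 2 + 2 + 6 = 14.
Ballots ranking Weber above Hoang: 17 − 14 = 3.
Hoang wins the head-to-head 14–3.

Hoang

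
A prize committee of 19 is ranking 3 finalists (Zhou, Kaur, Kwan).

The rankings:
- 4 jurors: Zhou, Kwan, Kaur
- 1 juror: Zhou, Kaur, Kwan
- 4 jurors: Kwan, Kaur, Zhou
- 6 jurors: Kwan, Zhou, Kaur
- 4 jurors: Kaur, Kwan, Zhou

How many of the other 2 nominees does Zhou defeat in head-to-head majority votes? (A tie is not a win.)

1

Zhou against each rival (19 jurors):
Zhou–Kaur: Zhou 11–8.
Zhou vs Kwan: 4+1 = 5 for Zhou, 14 for Kwan — Kwan by 14–5.
Zhou beats Kaur; loses to Kwan — 1 pairwise win.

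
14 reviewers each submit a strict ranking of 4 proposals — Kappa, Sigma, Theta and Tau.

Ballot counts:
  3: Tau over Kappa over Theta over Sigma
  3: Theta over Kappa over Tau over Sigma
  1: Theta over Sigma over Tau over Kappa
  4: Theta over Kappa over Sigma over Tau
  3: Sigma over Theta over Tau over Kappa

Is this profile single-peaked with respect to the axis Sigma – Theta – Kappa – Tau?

no

Axis positions: Sigma=1, Theta=2, Kappa=3, Tau=4.
Cluster 1 (peak Tau at position 4): ranking walks positions 4-3-2-1, expanding outward from the peak — single-peaked.
Cluster 2 (peak Theta at position 2): ranking walks positions 2-3-4-1, expanding outward from the peak — single-peaked.
Cluster 3: ranking walks positions 2-1-4-3; Tau is ranked above Kappa even though Kappa lies between Tau and the peak Theta on the axis — preferences dip and rise again. Not single-peaked.
Cluster 4 (peak Theta at position 2): ranking walks positions 2-3-1-4, expanding outward from the peak — single-peaked.
Cluster 5: ranking walks positions 1-2-4-3; Tau is ranked above Kappa even though Kappa lies between Tau and the peak Sigma on the axis — preferences dip and rise again. Not single-peaked.
Cluster 3 violates single-peakedness, so the profile is not single-peaked on this axis.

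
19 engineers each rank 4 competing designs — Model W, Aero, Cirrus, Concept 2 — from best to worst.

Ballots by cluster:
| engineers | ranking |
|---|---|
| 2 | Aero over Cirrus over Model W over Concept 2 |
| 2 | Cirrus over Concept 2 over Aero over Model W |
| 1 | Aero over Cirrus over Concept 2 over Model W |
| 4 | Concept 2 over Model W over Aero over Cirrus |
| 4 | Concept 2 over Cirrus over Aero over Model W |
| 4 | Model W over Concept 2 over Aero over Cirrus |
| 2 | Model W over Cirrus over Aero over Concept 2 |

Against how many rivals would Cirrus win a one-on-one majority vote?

Cirrus against each rival (19 engineers):
Cirrus vs Model W: Model W wins 10–9.
Cirrus vs Aero: 8 to 11, Aero.
Cirrus vs Concept 2: Concept 2 wins 12–7.
Cirrus beats no one; loses to Model W, Aero, Concept 2 — 0 pairwise wins.

0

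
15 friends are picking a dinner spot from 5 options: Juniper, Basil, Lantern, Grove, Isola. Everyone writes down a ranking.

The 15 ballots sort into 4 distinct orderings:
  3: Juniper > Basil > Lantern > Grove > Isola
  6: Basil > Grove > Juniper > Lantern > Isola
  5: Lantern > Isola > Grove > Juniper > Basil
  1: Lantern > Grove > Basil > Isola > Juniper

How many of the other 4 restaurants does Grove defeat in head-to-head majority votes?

2

Grove against each rival (15 friends):
Grove–Juniper: Grove 12–3.
Grove vs Basil: 6 to 9, Basil.
Grove vs Lantern: Lantern, 9–6.
Grove vs Isola: Grove preferred on 3+6+1 = 10 ballots; Grove wins 10–5.
Grove beats Juniper, Isola; loses to Basil, Lantern — 2 pairwise wins.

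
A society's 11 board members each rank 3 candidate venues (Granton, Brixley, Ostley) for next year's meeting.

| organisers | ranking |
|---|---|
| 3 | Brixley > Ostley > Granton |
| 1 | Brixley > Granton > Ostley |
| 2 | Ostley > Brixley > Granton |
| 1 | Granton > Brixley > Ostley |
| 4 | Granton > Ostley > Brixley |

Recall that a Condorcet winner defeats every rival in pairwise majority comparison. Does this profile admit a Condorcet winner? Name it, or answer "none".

Pairwise majorities:
Granton vs Brixley: Granton preferred on 1+4 = 5 ballots; Brixley wins 6–5.
Granton vs Ostley: Granton wins 6–5.
Brixley vs Ostley: Ostley, 6–5.
Every city loses at least once (Granton loses to Brixley; Brixley loses to Ostley; Ostley loses to Granton). The majority relation contains the cycle Granton beats Ostley beats Brixley beats Granton, so there is no Condorcet winner.

none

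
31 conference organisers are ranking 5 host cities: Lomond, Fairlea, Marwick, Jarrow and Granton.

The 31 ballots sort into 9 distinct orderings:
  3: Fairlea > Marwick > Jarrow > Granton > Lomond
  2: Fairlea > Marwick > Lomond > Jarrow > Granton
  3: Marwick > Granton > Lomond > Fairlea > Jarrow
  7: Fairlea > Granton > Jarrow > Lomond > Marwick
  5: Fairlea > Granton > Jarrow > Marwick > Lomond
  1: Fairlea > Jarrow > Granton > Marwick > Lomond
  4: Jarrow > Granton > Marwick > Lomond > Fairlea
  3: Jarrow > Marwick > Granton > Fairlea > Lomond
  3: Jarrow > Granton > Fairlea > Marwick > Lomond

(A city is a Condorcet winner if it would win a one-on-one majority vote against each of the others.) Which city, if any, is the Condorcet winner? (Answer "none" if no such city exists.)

Fairlea

Check each pair by majority over 31 ballots:
Lomond vs Fairlea: Fairlea wins 24–7.
Lomond vs Marwick: Marwick wins 24–7.
Lomond vs Jarrow: Jarrow, 26–5.
Lomond–Granton: Granton 29–2.
Fairlea vs Marwick: Fairlea wins 21–10.
Fairlea vs Jarrow: Fairlea wins 21–10.
Fairlea vs Granton: Fairlea wins 18–13.
Marwick vs Jarrow: Jarrow, 23–8.
Marwick–Granton: Granton 20–11.
Jarrow–Granton: Jarrow 16–15.
Only Fairlea has no losses; Fairlea is the Condorcet winner.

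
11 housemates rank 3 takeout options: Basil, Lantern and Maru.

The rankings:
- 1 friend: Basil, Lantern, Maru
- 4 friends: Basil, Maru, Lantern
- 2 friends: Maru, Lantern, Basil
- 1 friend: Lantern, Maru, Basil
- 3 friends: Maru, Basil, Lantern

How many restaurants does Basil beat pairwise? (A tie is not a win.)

1

Basil against each rival (11 friends):
Basil vs Lantern: Basil wins 8–3.
Basil vs Maru: 1+4 = 5 for Basil, 6 for Maru — Maru by 6–5.
Basil beats Lantern; loses to Maru — 1 pairwise win.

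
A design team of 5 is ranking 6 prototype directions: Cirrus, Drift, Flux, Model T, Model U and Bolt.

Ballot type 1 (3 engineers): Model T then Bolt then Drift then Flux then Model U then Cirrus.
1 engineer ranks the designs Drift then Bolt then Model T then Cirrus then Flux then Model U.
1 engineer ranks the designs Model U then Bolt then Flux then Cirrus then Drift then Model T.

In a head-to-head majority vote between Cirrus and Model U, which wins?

Ballots ranking Cirrus above Model U: 1.
Ballots ranking Model U above Cirrus: 5 − 1 = 4.
Model U wins the head-to-head 4–1.

Model U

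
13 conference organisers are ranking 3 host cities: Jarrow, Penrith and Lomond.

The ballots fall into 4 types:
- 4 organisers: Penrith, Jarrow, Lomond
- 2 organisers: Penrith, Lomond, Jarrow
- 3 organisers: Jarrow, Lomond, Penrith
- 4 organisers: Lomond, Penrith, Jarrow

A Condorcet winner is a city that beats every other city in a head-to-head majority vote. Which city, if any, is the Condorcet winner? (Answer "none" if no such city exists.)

Check each pair by majority over 13 ballots:
Jarrow vs Penrith: 3 for Jarrow, 10 for Penrith — Penrith by 10–3.
Jarrow vs Lomond: Jarrow preferred on 4+3 = 7 ballots; Jarrow wins 7–6.
Penrith vs Lomond: Penrith is ranked higher on 4+2 = 6 ballots, Lomond on 7. Lomond wins 7–6.
Each city drops at least one matchup (Jarrow loses to Penrith; Penrith loses to Lomond; Lomond loses to Jarrow); the cycle Jarrow → Lomond → Penrith → Jarrow rules out a Condorcet winner.

none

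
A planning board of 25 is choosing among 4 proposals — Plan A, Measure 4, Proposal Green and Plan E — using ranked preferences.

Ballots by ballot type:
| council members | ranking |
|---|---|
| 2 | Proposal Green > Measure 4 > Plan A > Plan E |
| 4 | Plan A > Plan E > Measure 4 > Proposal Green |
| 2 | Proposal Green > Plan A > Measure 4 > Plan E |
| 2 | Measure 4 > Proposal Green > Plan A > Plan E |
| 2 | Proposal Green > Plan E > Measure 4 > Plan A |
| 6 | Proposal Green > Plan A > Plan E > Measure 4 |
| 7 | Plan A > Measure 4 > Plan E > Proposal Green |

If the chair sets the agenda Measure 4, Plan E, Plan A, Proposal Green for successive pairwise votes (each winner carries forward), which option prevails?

Proposal Green

Round 1: Measure 4 vs Plan E — 13–12, Measure 4 advances.
Round 2: Measure 4 vs Plan A — 6–19, Plan A advances.
Round 3: Plan A vs Proposal Green — 11–14, Proposal Green advances.
Proposal Green survives the agenda.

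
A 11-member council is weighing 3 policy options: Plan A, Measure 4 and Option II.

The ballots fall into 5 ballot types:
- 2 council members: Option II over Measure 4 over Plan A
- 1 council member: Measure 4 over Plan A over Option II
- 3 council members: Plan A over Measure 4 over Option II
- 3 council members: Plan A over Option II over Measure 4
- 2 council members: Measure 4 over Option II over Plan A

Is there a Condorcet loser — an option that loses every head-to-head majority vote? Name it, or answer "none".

Head-to-head results (11 council members):
Plan A vs Measure 4: Plan A is ranked higher on 3+3 = 6 ballots, Measure 4 on 5. Plan A wins 6–5.
Plan A vs Option II: Plan A, 7–4.
Measure 4 vs Option II: 6 to 5, Measure 4.
Option II is beaten in every head-to-head and is the Condorcet loser.

Option II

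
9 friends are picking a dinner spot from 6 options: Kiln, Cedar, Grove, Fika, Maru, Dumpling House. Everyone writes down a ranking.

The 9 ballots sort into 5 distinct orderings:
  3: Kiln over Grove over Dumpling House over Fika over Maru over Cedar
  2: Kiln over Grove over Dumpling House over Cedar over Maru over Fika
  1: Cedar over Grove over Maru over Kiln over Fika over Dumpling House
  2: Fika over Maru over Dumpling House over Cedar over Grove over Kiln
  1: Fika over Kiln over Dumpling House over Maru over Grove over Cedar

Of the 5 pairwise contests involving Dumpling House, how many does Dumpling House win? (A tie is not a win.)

3

Dumpling House against each rival (9 friends):
Dumpling House–Kiln: Kiln 7–2.
Dumpling House vs Cedar: Dumpling House is ranked higher on 3+2+2+1 = 8 ballots, Cedar on 1. Dumpling House wins 8–1.
Dumpling House vs Grove: Grove wins 6–3.
Dumpling House vs Fika: Dumpling House wins 5–4.
Dumpling House vs Maru: Dumpling House is ranked higher on 3+2+1 = 6 ballots, Maru on 3. Dumpling House wins 6–3.
Dumpling House beats Cedar, Fika, Maru; loses to Kiln, Grove — 3 pairwise wins.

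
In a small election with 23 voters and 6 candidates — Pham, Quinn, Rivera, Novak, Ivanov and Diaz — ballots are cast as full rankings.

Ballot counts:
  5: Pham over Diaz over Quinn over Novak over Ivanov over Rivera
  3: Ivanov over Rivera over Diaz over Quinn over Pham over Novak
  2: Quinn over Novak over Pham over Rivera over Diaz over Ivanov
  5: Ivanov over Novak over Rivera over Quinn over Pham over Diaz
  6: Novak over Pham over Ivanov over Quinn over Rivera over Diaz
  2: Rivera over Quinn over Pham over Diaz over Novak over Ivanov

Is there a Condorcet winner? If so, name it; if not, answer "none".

Pairwise majorities:
Pham vs Quinn: Quinn, 12–11.
Pham–Rivera: Pham 13–10.
Pham–Novak: Novak 13–10.
Pham vs Ivanov: Pham wins 15–8.
Pham vs Diaz: Pham wins 20–3.
Quinn vs Rivera: Quinn wins 13–10.
Quinn vs Novak: Quinn, 12–11.
Quinn vs Ivanov: Ivanov, 14–9.
Quinn vs Diaz: Quinn wins 15–8.
Rivera vs Novak: Novak wins 18–5.
Rivera–Ivanov: Ivanov 19–4.
Rivera vs Diaz: Rivera, 18–5.
Novak–Ivanov: Novak 15–8.
Novak vs Diaz: Novak wins 13–10.
Ivanov vs Diaz: Ivanov wins 14–9.
Each candidate drops at least one matchup (Pham loses to Quinn; Quinn loses to Ivanov; Rivera loses to Pham; Novak loses to Quinn; Ivanov loses to Pham; Diaz loses to Pham); the cycle Pham beats Ivanov beats Quinn beats Pham rules out a Condorcet winner.

none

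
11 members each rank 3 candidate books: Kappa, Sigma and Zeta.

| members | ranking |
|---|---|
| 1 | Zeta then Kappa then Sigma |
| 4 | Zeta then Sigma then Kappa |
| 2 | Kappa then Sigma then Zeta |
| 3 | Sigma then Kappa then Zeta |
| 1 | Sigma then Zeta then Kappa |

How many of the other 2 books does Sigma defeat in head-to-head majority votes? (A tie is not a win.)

Sigma against each rival (11 members):
Sigma–Kappa: Sigma 8–3.
Sigma–Zeta: Sigma 6–5.
Sigma beats Kappa, Zeta — 2 pairwise wins.

2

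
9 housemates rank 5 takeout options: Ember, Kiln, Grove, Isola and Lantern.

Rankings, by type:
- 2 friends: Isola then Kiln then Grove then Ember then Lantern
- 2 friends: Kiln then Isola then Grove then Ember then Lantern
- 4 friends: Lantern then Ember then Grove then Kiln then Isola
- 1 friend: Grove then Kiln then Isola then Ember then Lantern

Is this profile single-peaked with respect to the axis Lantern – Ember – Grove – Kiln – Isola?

Axis positions: Lantern=1, Ember=2, Grove=3, Kiln=4, Isola=5.
Type 1 (peak Isola at position 5): ranking walks positions 5-4-3-2-1, expanding outward from the peak — single-peaked.
Type 2 (peak Kiln at position 4): ranking walks positions 4-5-3-2-1, expanding outward from the peak — single-peaked.
Type 3 (peak Lantern at position 1): ranking walks positions 1-2-3-4-5, expanding outward from the peak — single-peaked.
Type 4 (peak Grove at position 3): ranking walks positions 3-4-5-2-1, expanding outward from the peak — single-peaked.
Every ranking is single-peaked on this axis.

yes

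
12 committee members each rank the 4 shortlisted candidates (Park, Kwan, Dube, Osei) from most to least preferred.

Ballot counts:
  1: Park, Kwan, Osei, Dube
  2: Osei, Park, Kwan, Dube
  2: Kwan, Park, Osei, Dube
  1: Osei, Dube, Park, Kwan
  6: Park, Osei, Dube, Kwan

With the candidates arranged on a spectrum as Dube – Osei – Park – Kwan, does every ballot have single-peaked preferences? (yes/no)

yes

Axis positions: Dube=1, Osei=2, Park=3, Kwan=4.
Faction 1 (peak Park at position 3): ranking walks positions 3-4-2-1, expanding outward from the peak — single-peaked.
Faction 2 (peak Osei at position 2): ranking walks positions 2-3-4-1, expanding outward from the peak — single-peaked.
Faction 3 (peak Kwan at position 4): ranking walks positions 4-3-2-1, expanding outward from the peak — single-peaked.
Faction 4 (peak Osei at position 2): ranking walks positions 2-1-3-4, expanding outward from the peak — single-peaked.
Faction 5 (peak Park at position 3): ranking walks positions 3-2-1-4, expanding outward from the peak — single-peaked.
Every ranking is single-peaked on this axis.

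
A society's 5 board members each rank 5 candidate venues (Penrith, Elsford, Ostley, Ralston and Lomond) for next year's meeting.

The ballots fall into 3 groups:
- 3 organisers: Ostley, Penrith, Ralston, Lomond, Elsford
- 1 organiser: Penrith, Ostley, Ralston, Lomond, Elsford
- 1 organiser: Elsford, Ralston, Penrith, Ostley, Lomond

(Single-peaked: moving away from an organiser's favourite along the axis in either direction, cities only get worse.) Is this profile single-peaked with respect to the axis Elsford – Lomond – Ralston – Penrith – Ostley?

Axis positions: Elsford=1, Lomond=2, Ralston=3, Penrith=4, Ostley=5.
Group 1 (peak Ostley at position 5): ranking walks positions 5-4-3-2-1, expanding outward from the peak — single-peaked.
Group 2 (peak Penrith at position 4): ranking walks positions 4-5-3-2-1, expanding outward from the peak — single-peaked.
Group 3: ranking walks positions 1-3-4-5-2; Ralston is ranked above Lomond even though Lomond lies between Ralston and the peak Elsford on the axis — preferences dip and rise again. Not single-peaked.
Group 3 violates single-peakedness, so the profile is not single-peaked on this axis.

no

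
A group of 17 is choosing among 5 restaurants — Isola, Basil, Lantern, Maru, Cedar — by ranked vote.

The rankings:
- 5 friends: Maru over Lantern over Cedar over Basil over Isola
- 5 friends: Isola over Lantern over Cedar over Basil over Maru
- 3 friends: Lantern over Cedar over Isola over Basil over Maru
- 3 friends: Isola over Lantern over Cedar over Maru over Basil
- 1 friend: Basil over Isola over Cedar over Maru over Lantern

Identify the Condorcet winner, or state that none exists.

Isola

Check each pair by majority over 17 ballots:
Isola vs Basil: 5+3+3 = 11 for Isola, 6 for Basil — Isola by 11–6.
Isola vs Lantern: 5+3+1 = 9 for Isola, 8 for Lantern — Isola by 9–8.
Isola vs Maru: 12 to 5, Isola.
Isola vs Cedar: 9 to 8, Isola.
Basil vs Lantern: Basil preferred on 1 ballot; Lantern wins 16–1.
Basil vs Maru: Basil preferred on 5+3+1 = 9 ballots; Basil wins 9–8.
Basil vs Cedar: Basil preferred on 1 ballot; Cedar wins 16–1.
Lantern vs Maru: Lantern preferred on 5+3+3 = 11 ballots; Lantern wins 11–6.
Lantern vs Cedar: 16 to 1, Lantern.
Maru vs Cedar: Maru preferred on 5 ballots; Cedar wins 12–5.
Isola wins every pairwise contest, so Isola is the Condorcet winner.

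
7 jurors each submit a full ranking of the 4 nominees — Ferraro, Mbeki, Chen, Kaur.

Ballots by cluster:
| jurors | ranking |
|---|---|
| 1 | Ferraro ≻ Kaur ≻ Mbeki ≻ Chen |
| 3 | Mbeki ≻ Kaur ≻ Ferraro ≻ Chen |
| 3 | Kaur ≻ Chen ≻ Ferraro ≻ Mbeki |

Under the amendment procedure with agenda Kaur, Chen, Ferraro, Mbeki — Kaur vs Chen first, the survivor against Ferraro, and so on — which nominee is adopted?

Round 1: Kaur vs Chen — 7–0, Kaur advances.
Round 2: Kaur vs Ferraro — 6–1, Kaur advances.
Round 3: Kaur vs Mbeki — 4–3, Kaur advances.
The agenda winner is Kaur.

Kaur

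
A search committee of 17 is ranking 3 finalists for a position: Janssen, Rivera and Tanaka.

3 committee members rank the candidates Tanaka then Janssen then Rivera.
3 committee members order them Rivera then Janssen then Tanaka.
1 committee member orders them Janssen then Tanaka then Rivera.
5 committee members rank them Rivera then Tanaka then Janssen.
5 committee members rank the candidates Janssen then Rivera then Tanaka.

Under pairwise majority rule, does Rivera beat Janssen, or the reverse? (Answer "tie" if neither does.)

Ballots ranking Rivera above Janssen: 3 + 5 = 8.
Ballots ranking Janssen above Rivera: 17 − 8 = 9.
Janssen wins the head-to-head 9–8.

Janssen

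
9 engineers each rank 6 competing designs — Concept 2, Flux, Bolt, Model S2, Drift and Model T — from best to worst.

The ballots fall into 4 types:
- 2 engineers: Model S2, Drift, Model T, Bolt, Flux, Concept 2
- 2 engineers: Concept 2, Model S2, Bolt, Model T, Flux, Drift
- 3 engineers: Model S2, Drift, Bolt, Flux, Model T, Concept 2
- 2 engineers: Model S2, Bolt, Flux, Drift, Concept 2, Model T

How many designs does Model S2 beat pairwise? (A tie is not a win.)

Model S2 against each rival (9 engineers):
Model S2 vs Concept 2: Model S2, 7–2.
Model S2 vs Flux: Model S2 is ranked higher on 2+2+3+2 = 9 ballots, Flux on 0. Model S2 wins 9–0.
Model S2 vs Bolt: Model S2 preferred on 2+2+3+2 = 9 ballots; Model S2 wins 9–0.
Model S2 vs Drift: Model S2 wins 9–0.
Model S2 vs Model T: Model S2, 9–0.
Model S2 beats Concept 2, Flux, Bolt, Drift, Model T — 5 pairwise wins.

5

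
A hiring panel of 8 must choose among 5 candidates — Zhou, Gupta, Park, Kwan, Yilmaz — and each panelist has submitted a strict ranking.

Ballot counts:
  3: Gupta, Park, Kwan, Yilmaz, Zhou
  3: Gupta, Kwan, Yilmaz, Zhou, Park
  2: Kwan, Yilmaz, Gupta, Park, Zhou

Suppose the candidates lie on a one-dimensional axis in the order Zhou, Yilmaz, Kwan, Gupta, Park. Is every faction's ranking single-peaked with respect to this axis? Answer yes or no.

Axis positions: Zhou=1, Yilmaz=2, Kwan=3, Gupta=4, Park=5.
Faction 1 (peak Gupta at position 4): ranking walks positions 4-5-3-2-1, expanding outward from the peak — single-peaked.
Faction 2 (peak Gupta at position 4): ranking walks positions 4-3-2-1-5, expanding outward from the peak — single-peaked.
Faction 3 (peak Kwan at position 3): ranking walks positions 3-2-4-5-1, expanding outward from the peak — single-peaked.
Every ranking is single-peaked on this axis.

yes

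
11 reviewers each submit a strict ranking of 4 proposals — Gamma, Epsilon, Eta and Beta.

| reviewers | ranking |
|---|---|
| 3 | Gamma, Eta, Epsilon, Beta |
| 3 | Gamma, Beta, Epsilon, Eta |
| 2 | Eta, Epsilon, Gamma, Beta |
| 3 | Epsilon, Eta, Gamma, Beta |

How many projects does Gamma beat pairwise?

3

Gamma against each rival (11 reviewers):
Gamma–Epsilon: Gamma 6–5.
Gamma vs Eta: Gamma, 6–5.
Gamma vs Beta: 11 to 0, Gamma.
Gamma beats Epsilon, Eta, Beta — 3 pairwise wins.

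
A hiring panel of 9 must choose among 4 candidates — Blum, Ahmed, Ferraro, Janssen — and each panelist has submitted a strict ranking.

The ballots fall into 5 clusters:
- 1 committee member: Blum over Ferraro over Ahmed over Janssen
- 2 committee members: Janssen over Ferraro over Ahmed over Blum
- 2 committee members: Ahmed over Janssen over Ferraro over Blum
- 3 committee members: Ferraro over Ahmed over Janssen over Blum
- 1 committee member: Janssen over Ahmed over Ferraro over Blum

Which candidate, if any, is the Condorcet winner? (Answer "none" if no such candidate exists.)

Head-to-head results (9 committee members):
Blum vs Ahmed: Ahmed wins 8–1.
Blum–Ferraro: Ferraro 8–1.
Blum vs Janssen: Blum is ranked higher on 1 ballot, Janssen on 8. Janssen wins 8–1.
Ahmed vs Ferraro: 2+1 = 3 for Ahmed, 6 for Ferraro — Ferraro by 6–3.
Ahmed–Janssen: Ahmed 6–3.
Ferraro vs Janssen: 4 to 5, Janssen.
No candidate is unbeaten: Blum loses to Ahmed; Ahmed loses to Ferraro; Ferraro loses to Janssen; Janssen loses to Ahmed. In particular Ahmed beats Janssen beats Ferraro beats Ahmed is a majority cycle — no Condorcet winner exists.

none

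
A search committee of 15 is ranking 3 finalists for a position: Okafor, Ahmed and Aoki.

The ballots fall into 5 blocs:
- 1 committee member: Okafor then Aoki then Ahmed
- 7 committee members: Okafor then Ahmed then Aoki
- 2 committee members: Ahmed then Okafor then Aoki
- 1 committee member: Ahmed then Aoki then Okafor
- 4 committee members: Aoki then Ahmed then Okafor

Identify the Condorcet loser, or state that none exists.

Head-to-head results (15 committee members):
Okafor vs Ahmed: Okafor wins 8–7.
Okafor vs Aoki: Okafor wins 10–5.
Ahmed vs Aoki: Ahmed is ranked higher on 7+2+1 = 10 ballots, Aoki on 5. Ahmed wins 10–5.
Aoki loses to every other candidate — it is the Condorcet loser.

Aoki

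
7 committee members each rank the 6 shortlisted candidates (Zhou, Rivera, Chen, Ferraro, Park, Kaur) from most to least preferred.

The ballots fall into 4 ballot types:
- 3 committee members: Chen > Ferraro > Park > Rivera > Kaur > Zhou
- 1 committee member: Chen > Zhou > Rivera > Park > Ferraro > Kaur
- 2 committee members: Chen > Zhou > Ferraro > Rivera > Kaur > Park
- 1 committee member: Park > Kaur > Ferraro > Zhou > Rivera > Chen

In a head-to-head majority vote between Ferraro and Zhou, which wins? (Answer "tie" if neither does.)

Ballots ranking Ferraro above Zhou: 3 + 1 = 4.
Ballots ranking Zhou above Ferraro: 7 − 4 = 3.
Ferraro wins the head-to-head 4–3.

Ferraro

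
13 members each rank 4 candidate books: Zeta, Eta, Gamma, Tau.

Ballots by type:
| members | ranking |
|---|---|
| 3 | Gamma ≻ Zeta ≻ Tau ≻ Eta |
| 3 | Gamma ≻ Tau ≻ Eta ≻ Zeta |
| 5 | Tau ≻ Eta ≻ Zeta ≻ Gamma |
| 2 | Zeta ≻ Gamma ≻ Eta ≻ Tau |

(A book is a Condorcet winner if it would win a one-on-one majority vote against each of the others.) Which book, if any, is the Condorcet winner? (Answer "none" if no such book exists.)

Check each pair by majority over 13 ballots:
Zeta vs Eta: Eta, 8–5.
Zeta–Gamma: Zeta 7–6.
Zeta vs Tau: Tau wins 8–5.
Eta vs Gamma: Gamma, 8–5.
Eta vs Tau: Eta preferred on 2 ballots; Tau wins 11–2.
Gamma–Tau: Gamma 8–5.
Every book loses at least once (Zeta loses to Eta; Eta loses to Gamma; Gamma loses to Zeta; Tau loses to Gamma). The majority relation contains the cycle Zeta beats Gamma beats Eta beats Zeta, so there is no Condorcet winner.

none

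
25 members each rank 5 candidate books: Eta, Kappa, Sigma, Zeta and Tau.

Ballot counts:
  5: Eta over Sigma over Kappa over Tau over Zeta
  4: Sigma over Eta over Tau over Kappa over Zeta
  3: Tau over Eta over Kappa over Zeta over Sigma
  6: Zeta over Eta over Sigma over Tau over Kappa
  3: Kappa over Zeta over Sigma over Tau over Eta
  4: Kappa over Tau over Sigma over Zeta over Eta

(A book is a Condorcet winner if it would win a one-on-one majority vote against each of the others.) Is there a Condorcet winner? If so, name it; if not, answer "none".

Check each pair by majority over 25 ballots:
Eta vs Kappa: Eta wins 18–7.
Eta–Sigma: Eta 14–11.
Eta–Zeta: Zeta 13–12.
Eta vs Tau: Eta wins 15–10.
Kappa vs Sigma: Sigma, 15–10.
Kappa vs Zeta: Kappa wins 19–6.
Kappa–Tau: Tau 13–12.
Sigma vs Zeta: Sigma wins 13–12.
Sigma vs Tau: Sigma wins 18–7.
Zeta vs Tau: Tau wins 16–9.
Every book loses at least once (Eta loses to Zeta; Kappa loses to Eta; Sigma loses to Eta; Zeta loses to Kappa; Tau loses to Eta). The majority relation contains the cycle Eta beats Kappa beats Zeta beats Eta, so there is no Condorcet winner.

none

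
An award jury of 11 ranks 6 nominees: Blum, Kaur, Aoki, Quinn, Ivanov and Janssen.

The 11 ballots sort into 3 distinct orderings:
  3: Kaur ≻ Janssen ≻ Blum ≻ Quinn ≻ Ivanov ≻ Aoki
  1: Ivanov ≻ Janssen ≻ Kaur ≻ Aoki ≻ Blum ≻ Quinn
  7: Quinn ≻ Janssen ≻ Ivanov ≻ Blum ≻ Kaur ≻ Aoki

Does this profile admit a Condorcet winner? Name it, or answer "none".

Pairwise majorities:
Blum vs Kaur: Blum, 7–4.
Blum–Aoki: Blum 10–1.
Blum–Quinn: Quinn 7–4.
Blum–Ivanov: Ivanov 8–3.
Blum–Janssen: Janssen 11–0.
Kaur vs Aoki: Kaur wins 11–0.
Kaur–Quinn: Quinn 7–4.
Kaur vs Ivanov: Ivanov, 8–3.
Kaur vs Janssen: Janssen wins 8–3.
Aoki vs Quinn: Quinn, 10–1.
Aoki vs Ivanov: Ivanov wins 11–0.
Aoki–Janssen: Janssen 11–0.
Quinn vs Ivanov: Quinn wins 10–1.
Quinn–Janssen: Quinn 7–4.
Ivanov vs Janssen: Janssen, 10–1.
Quinn wins every pairwise contest, so Quinn is the Condorcet winner.

Quinn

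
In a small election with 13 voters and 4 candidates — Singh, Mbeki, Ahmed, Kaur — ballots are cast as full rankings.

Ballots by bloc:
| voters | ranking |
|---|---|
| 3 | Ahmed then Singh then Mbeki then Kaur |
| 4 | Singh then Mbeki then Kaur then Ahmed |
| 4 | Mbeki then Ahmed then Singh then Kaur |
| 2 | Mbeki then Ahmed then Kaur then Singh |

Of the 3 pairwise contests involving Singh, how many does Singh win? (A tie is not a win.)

2

Singh against each rival (13 voters):
Singh vs Mbeki: Singh is ranked higher on 3+4 = 7 ballots, Mbeki on 6. Singh wins 7–6.
Singh vs Ahmed: Singh is ranked higher on 4 ballots, Ahmed on 9. Ahmed wins 9–4.
Singh–Kaur: Singh 11–2.
Singh beats Mbeki, Kaur; loses to Ahmed — 2 pairwise wins.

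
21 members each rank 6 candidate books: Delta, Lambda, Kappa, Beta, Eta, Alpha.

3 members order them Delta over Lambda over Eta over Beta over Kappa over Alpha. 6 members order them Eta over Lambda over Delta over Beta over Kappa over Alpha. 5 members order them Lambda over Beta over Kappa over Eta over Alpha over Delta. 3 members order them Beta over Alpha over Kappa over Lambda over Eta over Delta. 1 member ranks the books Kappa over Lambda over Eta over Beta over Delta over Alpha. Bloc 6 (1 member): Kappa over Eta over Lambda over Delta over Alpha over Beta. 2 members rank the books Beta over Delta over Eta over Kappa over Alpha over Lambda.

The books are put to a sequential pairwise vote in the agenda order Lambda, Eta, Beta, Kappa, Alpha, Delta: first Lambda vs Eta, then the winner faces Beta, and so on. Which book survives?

Lambda

Round 1: Lambda vs Eta — 12–9, Lambda advances.
Round 2: Lambda vs Beta — 16–5, Lambda advances.
Round 3: Lambda vs Kappa — 14–7, Lambda advances.
Round 4: Lambda vs Alpha — 16–5, Lambda advances.
Round 5: Lambda vs Delta — 16–5, Lambda advances.
Lambda survives the agenda.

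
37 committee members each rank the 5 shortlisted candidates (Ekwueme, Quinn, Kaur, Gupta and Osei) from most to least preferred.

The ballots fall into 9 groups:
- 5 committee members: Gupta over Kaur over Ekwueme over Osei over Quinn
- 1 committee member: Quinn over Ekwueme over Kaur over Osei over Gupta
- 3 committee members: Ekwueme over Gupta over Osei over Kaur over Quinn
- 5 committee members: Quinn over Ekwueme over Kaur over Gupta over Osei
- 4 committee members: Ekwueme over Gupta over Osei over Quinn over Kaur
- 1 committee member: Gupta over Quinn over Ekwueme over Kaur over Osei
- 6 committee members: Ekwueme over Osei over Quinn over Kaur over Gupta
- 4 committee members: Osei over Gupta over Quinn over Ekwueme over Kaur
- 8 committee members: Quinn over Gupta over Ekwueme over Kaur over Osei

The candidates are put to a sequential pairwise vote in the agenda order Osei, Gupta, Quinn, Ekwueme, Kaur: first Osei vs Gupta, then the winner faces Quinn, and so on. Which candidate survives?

Quinn

Round 1: Osei vs Gupta — 11–26, Gupta advances.
Round 2: Gupta vs Quinn — 17–20, Quinn advances.
Round 3: Quinn vs Ekwueme — 19–18, Quinn advances.
Round 4: Quinn vs Kaur — 29–8, Quinn advances.
Quinn survives the agenda.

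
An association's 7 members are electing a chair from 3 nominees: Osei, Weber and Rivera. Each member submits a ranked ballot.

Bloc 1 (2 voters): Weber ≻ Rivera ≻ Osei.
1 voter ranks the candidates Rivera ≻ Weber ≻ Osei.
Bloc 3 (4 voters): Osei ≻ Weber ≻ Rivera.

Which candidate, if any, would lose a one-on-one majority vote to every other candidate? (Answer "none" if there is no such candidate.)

Rivera

Pairwise majorities:
Osei vs Weber: Osei wins 4–3.
Osei vs Rivera: 4 for Osei, 3 for Rivera — Osei by 4–3.
Weber vs Rivera: Weber is ranked higher on 2+4 = 6 ballots, Rivera on 1. Weber wins 6–1.
Rivera is beaten in every head-to-head and is the Condorcet loser.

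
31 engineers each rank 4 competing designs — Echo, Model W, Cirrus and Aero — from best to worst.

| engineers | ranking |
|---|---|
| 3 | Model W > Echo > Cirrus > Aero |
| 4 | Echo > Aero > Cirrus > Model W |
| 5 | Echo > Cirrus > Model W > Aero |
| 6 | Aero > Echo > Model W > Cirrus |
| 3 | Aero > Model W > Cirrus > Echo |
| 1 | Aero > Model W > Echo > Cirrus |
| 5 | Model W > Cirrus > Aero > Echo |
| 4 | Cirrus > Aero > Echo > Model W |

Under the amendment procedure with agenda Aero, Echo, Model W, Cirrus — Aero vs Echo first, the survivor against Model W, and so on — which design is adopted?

Cirrus

Round 1: Aero vs Echo — 19–12, Aero advances.
Round 2: Aero vs Model W — 18–13, Aero advances.
Round 3: Aero vs Cirrus — 14–17, Cirrus advances.
The agenda winner is Cirrus.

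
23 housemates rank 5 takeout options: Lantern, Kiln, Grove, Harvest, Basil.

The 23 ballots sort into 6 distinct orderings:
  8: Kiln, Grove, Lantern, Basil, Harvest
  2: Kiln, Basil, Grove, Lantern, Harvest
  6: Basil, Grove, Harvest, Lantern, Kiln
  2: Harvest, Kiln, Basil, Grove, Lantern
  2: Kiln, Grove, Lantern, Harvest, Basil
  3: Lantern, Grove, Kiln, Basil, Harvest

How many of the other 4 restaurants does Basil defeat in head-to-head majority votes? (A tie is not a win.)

1

Basil against each rival (23 friends):
Basil vs Lantern: Lantern wins 13–10.
Basil vs Kiln: Basil is ranked higher on 6 ballots, Kiln on 17. Kiln wins 17–6.
Basil vs Grove: Basil preferred on 2+6+2 = 10 ballots; Grove wins 13–10.
Basil vs Harvest: 19 to 4, Basil.
Basil beats Harvest; loses to Lantern, Kiln, Grove — 1 pairwise win.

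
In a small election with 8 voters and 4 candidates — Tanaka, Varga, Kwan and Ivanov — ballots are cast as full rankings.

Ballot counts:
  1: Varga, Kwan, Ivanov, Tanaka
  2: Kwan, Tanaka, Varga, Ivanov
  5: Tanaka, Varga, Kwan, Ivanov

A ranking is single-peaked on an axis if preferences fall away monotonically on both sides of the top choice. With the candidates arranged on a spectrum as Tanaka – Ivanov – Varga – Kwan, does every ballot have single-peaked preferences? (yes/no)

Axis positions: Tanaka=1, Ivanov=2, Varga=3, Kwan=4.
Cluster 1 (peak Varga at position 3): ranking walks positions 3-4-2-1, expanding outward from the peak — single-peaked.
Cluster 2: ranking walks positions 4-1-3-2; Tanaka is ranked above Varga even though Varga lies between Tanaka and the peak Kwan on the axis — preferences dip and rise again. Not single-peaked.
Cluster 3: ranking walks positions 1-3-4-2; Varga is ranked above Ivanov even though Ivanov lies between Varga and the peak Tanaka on the axis — preferences dip and rise again. Not single-peaked.
Cluster 2 violates single-peakedness, so the profile is not single-peaked on this axis.

no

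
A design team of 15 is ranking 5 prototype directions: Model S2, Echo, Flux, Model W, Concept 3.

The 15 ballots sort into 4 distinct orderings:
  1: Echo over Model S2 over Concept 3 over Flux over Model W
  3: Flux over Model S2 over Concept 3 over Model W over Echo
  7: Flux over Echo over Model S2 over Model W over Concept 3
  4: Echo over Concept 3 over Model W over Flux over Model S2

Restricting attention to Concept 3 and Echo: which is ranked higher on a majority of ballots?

Ballots ranking Concept 3 above Echo: 3.
Ballots ranking Echo above Concept 3: 15 − 3 = 12.
Echo wins the head-to-head 12–3.

Echo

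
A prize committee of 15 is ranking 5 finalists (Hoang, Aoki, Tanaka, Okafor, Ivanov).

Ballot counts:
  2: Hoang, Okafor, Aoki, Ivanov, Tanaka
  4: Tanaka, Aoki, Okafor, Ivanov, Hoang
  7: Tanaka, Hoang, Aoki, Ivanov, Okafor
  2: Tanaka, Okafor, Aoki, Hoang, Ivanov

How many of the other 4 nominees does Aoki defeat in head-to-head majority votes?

2

Aoki against each rival (15 jurors):
Aoki–Hoang: Hoang 9–6.
Aoki vs Tanaka: 2 for Aoki, 13 for Tanaka — Tanaka by 13–2.
Aoki vs Okafor: Aoki preferred on 4+7 = 11 ballots; Aoki wins 11–4.
Aoki vs Ivanov: Aoki, 15–0.
Aoki beats Okafor, Ivanov; loses to Hoang, Tanaka — 2 pairwise wins.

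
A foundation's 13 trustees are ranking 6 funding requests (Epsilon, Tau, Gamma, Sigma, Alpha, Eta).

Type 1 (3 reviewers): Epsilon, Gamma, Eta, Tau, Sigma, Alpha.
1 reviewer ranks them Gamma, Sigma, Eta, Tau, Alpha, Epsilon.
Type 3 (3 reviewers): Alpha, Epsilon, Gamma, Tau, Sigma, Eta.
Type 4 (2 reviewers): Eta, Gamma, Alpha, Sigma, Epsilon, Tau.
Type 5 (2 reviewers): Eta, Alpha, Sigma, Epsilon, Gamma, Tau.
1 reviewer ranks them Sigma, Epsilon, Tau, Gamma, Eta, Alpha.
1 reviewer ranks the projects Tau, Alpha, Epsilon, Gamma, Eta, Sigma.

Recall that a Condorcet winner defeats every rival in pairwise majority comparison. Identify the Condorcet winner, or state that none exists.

none

Pairwise majorities:
Epsilon vs Tau: Epsilon, 11–2.
Epsilon vs Gamma: Epsilon wins 10–3.
Epsilon vs Sigma: Epsilon, 7–6.
Epsilon–Alpha: Alpha 9–4.
Epsilon vs Eta: Epsilon wins 8–5.
Tau–Gamma: Gamma 11–2.
Tau vs Sigma: 7 to 6, Tau.
Tau vs Alpha: Alpha wins 7–6.
Tau vs Eta: 5 to 8, Eta.
Gamma vs Sigma: Gamma is ranked higher on 3+1+3+2+1 = 10 ballots, Sigma on 3. Gamma wins 10–3.
Gamma vs Alpha: Gamma is ranked higher on 3+1+2+1 = 7 ballots, Alpha on 6. Gamma wins 7–6.
Gamma vs Eta: 3+1+3+1+1 = 9 for Gamma, 4 for Eta — Gamma by 9–4.
Sigma–Alpha: Alpha 8–5.
Sigma–Eta: Eta 8–5.
Alpha–Eta: Eta 9–4.
Each project drops at least one matchup (Epsilon loses to Alpha; Tau loses to Epsilon; Gamma loses to Epsilon; Sigma loses to Epsilon; Alpha loses to Gamma; Eta loses to Epsilon); the cycle Epsilon beats Gamma beats Alpha beats Epsilon rules out a Condorcet winner.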